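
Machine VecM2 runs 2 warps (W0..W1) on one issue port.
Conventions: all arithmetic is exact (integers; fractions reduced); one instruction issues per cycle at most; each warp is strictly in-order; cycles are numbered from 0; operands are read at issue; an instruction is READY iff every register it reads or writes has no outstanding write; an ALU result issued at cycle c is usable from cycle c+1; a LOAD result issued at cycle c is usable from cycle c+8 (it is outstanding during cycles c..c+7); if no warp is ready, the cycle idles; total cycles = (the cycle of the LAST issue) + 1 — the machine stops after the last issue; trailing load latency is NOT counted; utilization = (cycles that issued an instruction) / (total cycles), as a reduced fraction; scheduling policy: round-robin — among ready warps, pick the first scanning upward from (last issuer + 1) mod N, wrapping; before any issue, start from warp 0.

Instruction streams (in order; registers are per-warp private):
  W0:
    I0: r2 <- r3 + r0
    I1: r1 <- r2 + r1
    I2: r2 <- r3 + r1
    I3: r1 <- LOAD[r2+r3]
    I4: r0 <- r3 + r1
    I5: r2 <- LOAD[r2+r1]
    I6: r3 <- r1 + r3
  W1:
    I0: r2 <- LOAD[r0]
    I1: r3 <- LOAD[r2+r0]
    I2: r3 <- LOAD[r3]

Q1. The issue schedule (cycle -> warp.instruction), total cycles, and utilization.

cycle 0: W0.I0
cycle 1: W1.I0
cycle 2: W0.I1
cycle 3: W0.I2
cycle 4: W0.I3
cycle 5: idle
cycle 6: idle
cycle 7: idle
cycle 8: idle
cycle 9: W1.I1
cycle 10: idle
cycle 11: idle
cycle 12: W0.I4
cycle 13: W0.I5
cycle 14: W0.I6
cycle 15: idle
cycle 16: idle
cycle 17: W1.I2

Answer: 18 cycles, utilization 5/9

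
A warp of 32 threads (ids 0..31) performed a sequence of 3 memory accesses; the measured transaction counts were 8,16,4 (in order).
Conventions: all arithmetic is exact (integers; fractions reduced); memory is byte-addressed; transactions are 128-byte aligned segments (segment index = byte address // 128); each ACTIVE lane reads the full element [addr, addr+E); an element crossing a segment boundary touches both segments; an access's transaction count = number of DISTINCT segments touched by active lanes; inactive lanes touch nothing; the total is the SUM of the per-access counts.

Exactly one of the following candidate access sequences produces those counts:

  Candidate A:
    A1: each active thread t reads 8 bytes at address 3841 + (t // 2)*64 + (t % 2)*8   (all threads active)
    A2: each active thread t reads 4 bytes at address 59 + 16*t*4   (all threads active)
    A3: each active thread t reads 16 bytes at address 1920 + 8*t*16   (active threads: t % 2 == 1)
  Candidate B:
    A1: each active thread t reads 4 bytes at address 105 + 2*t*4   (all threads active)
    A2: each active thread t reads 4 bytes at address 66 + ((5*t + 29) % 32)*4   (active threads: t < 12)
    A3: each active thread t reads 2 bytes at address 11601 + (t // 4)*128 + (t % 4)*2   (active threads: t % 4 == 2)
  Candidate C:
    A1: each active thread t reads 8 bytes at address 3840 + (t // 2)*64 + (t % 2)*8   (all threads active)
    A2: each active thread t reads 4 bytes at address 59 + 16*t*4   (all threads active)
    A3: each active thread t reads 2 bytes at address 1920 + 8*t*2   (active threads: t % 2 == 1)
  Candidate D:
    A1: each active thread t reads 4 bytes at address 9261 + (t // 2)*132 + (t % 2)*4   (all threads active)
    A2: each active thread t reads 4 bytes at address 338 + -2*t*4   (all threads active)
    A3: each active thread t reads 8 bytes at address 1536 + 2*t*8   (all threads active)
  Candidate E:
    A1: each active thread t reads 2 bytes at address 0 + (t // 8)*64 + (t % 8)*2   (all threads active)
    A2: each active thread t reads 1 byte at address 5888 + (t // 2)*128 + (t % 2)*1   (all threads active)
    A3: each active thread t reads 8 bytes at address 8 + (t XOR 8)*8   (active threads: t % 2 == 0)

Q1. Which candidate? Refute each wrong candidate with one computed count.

A: A3 gives 16 transactions, not 4
B: A1 gives 3 transactions, not 8
D: A1 gives 16 transactions, not 8
E: A1 gives 2 transactions, not 8
C: all counts match (8,16,4)

Answer: C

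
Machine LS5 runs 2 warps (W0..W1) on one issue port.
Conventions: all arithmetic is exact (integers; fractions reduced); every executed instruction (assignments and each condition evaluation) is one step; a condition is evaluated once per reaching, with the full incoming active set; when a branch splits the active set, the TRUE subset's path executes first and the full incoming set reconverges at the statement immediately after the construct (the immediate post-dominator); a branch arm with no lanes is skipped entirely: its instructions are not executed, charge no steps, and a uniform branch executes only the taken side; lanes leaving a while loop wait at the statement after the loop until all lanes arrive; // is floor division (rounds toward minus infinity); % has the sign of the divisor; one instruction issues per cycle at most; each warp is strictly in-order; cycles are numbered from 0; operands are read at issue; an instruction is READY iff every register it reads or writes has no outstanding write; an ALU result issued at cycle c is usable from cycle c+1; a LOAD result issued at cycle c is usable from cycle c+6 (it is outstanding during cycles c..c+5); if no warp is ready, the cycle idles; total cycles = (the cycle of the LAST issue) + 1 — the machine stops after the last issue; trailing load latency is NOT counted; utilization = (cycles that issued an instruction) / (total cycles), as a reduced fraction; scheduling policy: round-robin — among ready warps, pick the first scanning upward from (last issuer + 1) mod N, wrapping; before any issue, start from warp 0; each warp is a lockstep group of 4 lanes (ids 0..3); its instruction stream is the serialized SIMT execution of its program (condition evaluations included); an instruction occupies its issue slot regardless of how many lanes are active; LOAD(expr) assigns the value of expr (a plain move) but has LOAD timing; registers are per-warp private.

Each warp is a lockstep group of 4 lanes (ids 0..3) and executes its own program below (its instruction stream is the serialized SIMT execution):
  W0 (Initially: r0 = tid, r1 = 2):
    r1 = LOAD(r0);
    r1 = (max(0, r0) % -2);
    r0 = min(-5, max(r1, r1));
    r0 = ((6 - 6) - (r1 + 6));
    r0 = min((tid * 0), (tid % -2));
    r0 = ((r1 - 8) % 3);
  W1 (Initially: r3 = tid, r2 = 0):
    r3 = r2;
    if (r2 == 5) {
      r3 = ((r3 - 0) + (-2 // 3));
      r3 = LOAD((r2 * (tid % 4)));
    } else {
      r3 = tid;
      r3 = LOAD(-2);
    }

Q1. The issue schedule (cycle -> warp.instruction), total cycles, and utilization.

cycle 0: W0.I0
cycle 1: W1.I0
cycle 2: W1.I1
cycle 3: W1.I2
cycle 4: W1.I3
cycle 5: idle
cycle 6: W0.I1
cycle 7: W0.I2
cycle 8: W0.I3
cycle 9: W0.I4
cycle 10: W0.I5

Answer: 11 cycles, utilization 10/11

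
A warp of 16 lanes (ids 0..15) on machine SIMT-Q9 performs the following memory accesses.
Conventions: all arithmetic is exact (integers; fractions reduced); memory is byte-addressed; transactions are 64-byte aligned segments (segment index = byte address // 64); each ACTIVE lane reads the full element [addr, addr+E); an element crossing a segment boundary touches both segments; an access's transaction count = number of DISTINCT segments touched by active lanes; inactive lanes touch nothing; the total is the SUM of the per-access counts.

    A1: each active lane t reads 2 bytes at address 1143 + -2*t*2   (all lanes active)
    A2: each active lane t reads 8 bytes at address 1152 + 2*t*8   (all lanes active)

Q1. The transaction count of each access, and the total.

A1: 2 transactions
A2: 4 transactions

Answer: 2,4; total 6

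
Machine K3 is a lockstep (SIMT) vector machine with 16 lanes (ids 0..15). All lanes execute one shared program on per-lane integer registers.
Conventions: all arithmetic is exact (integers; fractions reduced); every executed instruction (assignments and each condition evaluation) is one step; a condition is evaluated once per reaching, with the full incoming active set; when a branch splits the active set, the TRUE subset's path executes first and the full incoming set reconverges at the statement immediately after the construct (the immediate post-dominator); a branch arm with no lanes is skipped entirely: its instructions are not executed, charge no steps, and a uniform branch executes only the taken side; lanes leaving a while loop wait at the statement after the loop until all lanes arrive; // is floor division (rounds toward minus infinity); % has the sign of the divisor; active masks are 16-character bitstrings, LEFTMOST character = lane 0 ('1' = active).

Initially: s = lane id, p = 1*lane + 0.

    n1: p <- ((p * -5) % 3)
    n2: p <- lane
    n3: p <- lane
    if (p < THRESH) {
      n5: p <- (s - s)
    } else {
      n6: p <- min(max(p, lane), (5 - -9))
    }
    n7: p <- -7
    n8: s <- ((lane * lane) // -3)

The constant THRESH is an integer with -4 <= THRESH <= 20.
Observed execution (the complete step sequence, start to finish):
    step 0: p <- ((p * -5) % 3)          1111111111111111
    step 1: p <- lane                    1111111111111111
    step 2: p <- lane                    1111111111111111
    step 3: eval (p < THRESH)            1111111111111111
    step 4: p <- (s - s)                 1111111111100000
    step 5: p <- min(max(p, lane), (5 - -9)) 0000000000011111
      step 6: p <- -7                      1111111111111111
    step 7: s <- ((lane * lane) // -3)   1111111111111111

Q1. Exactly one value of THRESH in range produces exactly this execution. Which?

Answer: THRESH = 11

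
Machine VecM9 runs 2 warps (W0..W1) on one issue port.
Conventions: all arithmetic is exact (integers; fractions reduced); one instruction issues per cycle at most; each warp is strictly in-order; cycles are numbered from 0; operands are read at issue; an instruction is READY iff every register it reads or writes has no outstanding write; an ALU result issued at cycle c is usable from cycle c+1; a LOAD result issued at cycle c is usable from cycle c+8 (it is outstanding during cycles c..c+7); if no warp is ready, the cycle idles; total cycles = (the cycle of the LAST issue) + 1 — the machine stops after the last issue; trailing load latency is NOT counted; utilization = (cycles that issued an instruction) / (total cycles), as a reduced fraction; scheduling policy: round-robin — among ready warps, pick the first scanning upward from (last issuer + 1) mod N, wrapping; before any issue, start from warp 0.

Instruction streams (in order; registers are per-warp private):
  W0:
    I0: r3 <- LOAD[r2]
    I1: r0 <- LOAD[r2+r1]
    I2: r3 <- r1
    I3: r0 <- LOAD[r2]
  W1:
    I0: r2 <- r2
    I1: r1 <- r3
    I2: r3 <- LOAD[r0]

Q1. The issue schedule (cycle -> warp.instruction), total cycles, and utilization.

cycle 0: W0.I0
cycle 1: W1.I0
cycle 2: W0.I1
cycle 3: W1.I1
cycle 4: W1.I2
cycle 5: idle
cycle 6: idle
cycle 7: idle
cycle 8: W0.I2
cycle 9: idle
cycle 10: W0.I3

Answer: 11 cycles, utilization 7/11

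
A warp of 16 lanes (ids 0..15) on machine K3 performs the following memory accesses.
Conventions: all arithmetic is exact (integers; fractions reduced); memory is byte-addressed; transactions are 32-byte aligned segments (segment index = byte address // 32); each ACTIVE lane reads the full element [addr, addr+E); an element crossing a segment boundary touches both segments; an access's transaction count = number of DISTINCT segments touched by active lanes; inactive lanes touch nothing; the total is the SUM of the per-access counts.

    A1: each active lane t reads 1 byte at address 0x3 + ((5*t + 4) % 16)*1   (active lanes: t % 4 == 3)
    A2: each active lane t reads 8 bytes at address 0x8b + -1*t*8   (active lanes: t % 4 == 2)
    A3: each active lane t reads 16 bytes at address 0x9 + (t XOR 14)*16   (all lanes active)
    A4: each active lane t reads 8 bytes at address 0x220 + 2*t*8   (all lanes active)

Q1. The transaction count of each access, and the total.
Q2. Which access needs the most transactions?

A1: 1 transaction
A2: 5 transactions
A3: 9 transactions
A4: 8 transactions

Answer: 1,5,9,8; total 23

Answer: A3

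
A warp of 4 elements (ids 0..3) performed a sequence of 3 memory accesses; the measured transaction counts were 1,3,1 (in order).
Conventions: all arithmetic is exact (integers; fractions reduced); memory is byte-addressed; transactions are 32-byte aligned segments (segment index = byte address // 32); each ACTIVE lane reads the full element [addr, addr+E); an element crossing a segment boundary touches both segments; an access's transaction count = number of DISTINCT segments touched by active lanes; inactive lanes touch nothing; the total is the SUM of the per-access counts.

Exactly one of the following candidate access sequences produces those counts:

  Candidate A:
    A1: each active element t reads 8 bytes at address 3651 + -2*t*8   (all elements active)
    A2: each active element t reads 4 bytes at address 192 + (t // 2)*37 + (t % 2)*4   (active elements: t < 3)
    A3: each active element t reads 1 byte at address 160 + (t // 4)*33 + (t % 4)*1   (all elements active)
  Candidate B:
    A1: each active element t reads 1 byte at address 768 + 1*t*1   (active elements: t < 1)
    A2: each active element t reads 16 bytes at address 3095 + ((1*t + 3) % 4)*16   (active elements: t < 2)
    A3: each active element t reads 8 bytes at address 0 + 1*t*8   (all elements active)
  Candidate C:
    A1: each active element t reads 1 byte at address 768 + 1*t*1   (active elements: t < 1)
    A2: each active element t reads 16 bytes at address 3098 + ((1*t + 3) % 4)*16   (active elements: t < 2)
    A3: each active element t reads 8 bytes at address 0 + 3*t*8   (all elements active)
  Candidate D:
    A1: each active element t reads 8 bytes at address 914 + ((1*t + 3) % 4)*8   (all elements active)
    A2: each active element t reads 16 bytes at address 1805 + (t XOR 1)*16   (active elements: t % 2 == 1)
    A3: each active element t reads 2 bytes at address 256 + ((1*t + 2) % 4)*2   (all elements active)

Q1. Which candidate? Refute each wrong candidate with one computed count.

A: A1 gives 3 transactions, not 1
C: A3 gives 3 transactions, not 1
D: A1 gives 2 transactions, not 1
B: all counts match (1,3,1)

Answer: B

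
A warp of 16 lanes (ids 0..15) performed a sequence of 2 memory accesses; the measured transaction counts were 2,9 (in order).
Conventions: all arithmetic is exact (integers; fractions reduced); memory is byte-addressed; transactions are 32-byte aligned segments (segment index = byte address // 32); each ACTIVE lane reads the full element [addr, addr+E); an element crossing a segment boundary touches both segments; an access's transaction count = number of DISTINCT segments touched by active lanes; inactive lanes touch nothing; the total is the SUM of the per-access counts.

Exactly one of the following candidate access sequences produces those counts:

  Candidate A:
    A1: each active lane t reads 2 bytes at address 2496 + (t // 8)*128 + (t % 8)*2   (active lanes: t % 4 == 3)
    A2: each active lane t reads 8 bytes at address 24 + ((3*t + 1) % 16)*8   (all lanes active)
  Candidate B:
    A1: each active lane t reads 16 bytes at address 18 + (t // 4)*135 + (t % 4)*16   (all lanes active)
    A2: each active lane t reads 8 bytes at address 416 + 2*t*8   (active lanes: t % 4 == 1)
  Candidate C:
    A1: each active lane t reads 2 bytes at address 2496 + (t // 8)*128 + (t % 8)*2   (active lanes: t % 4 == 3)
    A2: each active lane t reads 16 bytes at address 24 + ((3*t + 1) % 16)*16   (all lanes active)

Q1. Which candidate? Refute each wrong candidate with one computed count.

A: A2 gives 5 transactions, not 9
B: A1 gives 11 transactions, not 2
C: all counts match (2,9)

Answer: C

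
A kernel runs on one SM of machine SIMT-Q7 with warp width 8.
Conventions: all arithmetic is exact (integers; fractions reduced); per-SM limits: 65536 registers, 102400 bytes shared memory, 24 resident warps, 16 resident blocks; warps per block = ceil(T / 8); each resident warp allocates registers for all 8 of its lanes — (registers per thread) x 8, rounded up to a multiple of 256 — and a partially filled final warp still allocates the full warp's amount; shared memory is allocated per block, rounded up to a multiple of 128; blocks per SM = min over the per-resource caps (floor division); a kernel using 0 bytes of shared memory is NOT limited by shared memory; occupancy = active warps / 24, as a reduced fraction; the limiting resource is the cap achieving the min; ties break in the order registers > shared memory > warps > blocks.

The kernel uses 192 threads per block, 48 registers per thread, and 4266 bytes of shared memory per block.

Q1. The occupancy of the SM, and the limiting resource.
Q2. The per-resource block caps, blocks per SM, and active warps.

Answer: occupancy 1, limited by warps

registers: 5 blocks
shared memory: 23 blocks
warps: 1 block
blocks: 16 blocks

Answer: 1 block, 24 active warps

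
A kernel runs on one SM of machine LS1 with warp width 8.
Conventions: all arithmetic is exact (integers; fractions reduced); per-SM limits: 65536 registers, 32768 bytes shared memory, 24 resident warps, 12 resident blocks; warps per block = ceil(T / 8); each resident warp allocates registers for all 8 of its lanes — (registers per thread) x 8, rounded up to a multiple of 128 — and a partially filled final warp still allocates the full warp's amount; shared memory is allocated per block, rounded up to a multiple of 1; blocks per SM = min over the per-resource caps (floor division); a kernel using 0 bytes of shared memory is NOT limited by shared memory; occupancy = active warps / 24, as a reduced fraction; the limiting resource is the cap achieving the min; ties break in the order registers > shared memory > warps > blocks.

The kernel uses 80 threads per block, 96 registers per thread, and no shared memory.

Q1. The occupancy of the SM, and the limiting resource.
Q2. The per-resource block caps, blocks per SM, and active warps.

Answer: occupancy 5/6, limited by warps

registers: 8 blocks
shared memory: no limit (kernel uses none)
warps: 2 blocks
blocks: 12 blocks

Answer: 2 blocks, 20 active warps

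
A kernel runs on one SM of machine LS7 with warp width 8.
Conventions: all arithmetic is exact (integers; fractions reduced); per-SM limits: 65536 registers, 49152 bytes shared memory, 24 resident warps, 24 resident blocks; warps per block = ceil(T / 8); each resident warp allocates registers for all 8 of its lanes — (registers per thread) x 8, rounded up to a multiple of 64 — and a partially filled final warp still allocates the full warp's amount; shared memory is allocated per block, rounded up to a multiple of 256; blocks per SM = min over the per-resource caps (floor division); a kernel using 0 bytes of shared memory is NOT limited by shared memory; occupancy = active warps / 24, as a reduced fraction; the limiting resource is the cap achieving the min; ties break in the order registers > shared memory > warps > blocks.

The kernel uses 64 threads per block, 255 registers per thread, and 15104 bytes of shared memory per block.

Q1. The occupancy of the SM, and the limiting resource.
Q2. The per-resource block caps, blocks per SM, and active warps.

Answer: occupancy 1, limited by shared memory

registers: 4 blocks
shared memory: 3 blocks
warps: 3 blocks
blocks: 24 blocks

Answer: 3 blocks, 24 active warps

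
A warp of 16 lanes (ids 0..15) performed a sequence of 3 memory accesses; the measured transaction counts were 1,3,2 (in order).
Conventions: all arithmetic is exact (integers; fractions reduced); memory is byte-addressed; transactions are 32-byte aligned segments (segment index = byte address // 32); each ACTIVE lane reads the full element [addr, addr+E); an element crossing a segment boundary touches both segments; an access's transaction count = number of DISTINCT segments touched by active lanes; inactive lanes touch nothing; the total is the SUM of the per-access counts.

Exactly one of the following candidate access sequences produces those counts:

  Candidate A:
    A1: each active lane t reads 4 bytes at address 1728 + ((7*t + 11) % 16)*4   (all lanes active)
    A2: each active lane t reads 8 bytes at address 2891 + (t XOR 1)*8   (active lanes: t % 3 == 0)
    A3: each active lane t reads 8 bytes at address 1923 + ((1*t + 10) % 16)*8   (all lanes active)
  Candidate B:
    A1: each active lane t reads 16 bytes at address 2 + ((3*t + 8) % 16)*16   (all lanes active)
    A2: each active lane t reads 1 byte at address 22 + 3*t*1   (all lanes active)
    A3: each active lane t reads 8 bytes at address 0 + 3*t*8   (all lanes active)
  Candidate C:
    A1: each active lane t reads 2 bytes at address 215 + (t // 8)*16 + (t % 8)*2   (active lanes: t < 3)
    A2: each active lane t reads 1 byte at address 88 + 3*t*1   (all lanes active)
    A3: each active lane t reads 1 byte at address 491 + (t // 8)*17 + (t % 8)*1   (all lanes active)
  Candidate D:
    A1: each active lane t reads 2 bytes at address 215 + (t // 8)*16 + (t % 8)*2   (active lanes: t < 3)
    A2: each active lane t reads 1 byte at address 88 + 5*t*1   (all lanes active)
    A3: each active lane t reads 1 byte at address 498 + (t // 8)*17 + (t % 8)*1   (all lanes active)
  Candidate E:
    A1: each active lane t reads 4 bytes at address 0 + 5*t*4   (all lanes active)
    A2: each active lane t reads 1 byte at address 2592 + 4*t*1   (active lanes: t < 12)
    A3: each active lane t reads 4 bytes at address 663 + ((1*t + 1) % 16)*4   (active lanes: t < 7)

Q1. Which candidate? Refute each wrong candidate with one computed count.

A: A1 gives 2 transactions, not 1
B: A1 gives 9 transactions, not 1
D: A2 gives 4 transactions, not 3
E: A1 gives 10 transactions, not 1
C: all counts match (1,3,2)

Answer: C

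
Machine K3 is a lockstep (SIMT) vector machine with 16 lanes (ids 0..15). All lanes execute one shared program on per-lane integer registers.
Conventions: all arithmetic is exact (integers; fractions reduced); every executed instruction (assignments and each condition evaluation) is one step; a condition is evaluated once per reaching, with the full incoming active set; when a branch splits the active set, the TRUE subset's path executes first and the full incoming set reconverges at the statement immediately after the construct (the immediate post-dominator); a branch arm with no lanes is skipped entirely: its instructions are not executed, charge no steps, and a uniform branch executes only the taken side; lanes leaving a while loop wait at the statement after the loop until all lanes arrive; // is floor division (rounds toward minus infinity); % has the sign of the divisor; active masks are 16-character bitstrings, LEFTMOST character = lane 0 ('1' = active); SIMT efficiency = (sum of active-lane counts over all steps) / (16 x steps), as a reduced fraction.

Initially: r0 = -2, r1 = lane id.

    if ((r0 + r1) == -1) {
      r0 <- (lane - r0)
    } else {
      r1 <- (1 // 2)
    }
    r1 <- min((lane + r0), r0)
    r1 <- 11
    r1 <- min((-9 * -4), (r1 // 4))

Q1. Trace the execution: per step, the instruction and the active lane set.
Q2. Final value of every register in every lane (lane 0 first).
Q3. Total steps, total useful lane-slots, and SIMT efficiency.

step 0: eval ((r0 + r1) == -1)       1111111111111111
step 1: r0 <- (lane - r0)            0100000000000000
step 2: r1 <- (1 // 2)               1011111111111111
step 3: r1 <- min((lane + r0), r0)   1111111111111111
step 4: r1 <- 11                     1111111111111111
step 5: r1 <- min((-9 * -4), (r1 // 4)) 1111111111111111

Answer: 6 steps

r0: -2,3,-2,-2,-2,-2,-2,-2,-2,-2,-2,-2,-2,-2,-2,-2
r1: 2,2,2,2,2,2,2,2,2,2,2,2,2,2,2,2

steps = 6; useful = 80; efficiency = 80/96 = 5/6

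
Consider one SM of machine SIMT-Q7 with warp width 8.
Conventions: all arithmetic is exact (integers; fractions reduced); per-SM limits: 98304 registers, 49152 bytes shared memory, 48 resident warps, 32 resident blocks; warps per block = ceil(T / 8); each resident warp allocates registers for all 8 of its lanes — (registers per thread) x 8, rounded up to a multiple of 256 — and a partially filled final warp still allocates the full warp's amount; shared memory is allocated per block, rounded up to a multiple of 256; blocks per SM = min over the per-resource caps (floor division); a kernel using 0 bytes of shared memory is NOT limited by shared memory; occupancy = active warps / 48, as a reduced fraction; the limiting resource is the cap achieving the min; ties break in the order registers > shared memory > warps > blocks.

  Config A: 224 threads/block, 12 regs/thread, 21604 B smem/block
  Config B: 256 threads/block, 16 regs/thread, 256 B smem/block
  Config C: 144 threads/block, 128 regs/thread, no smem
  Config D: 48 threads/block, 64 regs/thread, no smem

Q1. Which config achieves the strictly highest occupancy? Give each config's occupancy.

occupancies: A 7/12, B 2/3, C 3/4, D 1

Answer: D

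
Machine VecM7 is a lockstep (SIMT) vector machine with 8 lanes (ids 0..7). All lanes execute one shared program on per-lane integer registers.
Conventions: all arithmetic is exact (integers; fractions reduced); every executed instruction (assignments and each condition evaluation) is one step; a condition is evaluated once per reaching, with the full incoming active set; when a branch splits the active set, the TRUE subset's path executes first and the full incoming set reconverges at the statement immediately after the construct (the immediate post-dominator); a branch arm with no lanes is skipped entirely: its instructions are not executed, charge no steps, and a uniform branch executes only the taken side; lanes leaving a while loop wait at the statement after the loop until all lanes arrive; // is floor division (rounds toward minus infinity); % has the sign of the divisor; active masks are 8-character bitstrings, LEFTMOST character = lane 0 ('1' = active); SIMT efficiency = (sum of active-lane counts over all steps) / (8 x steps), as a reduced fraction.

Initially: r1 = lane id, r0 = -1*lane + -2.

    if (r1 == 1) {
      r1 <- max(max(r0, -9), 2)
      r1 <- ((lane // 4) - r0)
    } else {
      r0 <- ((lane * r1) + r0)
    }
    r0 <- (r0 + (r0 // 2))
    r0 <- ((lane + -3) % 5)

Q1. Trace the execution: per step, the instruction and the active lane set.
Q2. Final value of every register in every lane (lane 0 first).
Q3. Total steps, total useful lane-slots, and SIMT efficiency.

step 0: eval (r1 == 1)               11111111
step 1: r1 <- max(max(r0, -9), 2)    01000000
step 2: r1 <- ((lane // 4) - r0)     01000000
step 3: r0 <- ((lane * r1) + r0)     10111111
step 4: r0 <- (r0 + (r0 // 2))       11111111
step 5: r0 <- ((lane + -3) % 5)      11111111

Answer: 6 steps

r1: 0,3,2,3,4,5,6,7
r0: 2,3,4,0,1,2,3,4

steps = 6; useful = 33; efficiency = 33/48 = 11/16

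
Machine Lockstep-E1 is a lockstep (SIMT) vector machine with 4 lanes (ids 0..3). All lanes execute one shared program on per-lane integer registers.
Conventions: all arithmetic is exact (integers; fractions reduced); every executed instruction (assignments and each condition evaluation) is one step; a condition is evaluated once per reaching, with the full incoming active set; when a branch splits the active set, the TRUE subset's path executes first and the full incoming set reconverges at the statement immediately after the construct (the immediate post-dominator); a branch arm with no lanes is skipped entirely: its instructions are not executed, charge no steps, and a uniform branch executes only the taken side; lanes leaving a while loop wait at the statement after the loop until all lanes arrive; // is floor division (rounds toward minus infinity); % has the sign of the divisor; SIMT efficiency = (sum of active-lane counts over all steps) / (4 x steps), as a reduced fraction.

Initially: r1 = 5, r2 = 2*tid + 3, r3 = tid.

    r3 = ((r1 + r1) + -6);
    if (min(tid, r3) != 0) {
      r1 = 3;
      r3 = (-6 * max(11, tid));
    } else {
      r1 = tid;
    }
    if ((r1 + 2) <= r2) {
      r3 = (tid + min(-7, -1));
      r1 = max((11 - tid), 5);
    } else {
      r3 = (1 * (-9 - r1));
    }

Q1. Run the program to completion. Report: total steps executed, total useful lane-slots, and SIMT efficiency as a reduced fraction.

Answer: 8 steps, 27 useful, 27/32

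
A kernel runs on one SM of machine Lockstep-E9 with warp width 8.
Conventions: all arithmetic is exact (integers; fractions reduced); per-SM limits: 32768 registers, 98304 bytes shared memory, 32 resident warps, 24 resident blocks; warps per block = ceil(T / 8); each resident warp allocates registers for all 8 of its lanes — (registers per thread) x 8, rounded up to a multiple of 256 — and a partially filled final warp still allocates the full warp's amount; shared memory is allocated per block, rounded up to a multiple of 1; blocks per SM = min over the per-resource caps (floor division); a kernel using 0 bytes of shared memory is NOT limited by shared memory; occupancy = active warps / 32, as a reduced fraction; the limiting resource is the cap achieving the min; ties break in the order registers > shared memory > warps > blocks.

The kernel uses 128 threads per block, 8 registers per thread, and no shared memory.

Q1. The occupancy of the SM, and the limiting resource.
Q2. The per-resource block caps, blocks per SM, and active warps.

Answer: occupancy 1, limited by warps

registers: 8 blocks
shared memory: no limit (kernel uses none)
warps: 2 blocks
blocks: 24 blocks

Answer: 2 blocks, 32 active warps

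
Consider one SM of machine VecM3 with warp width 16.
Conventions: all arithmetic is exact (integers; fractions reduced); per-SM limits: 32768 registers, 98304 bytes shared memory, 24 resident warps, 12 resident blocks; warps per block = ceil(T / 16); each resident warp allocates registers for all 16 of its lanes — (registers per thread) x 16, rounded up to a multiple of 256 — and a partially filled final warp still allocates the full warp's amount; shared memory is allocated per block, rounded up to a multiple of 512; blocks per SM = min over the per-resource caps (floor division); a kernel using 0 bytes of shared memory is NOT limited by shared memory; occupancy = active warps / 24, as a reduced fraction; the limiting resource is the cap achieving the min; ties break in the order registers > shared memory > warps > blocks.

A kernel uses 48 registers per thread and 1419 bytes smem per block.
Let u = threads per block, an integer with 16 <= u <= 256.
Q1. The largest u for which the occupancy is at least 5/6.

Answer: u = 192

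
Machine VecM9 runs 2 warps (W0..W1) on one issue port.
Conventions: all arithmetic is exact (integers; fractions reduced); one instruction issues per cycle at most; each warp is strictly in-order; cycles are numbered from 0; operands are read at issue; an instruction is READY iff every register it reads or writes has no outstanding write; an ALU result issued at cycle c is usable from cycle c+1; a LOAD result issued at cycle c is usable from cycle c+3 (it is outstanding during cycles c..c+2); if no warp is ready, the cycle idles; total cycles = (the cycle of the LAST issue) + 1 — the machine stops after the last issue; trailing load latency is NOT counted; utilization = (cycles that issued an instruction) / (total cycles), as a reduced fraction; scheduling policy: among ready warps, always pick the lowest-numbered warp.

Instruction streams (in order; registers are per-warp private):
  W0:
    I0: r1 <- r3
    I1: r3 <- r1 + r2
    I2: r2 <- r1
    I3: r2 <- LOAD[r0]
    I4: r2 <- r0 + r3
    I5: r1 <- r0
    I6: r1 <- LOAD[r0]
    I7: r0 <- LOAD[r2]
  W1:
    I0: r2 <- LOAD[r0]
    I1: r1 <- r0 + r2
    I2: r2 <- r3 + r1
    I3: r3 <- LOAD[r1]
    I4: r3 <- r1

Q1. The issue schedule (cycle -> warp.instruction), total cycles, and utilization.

cycle 0: W0.I0
cycle 1: W0.I1
cycle 2: W0.I2
cycle 3: W0.I3
cycle 4: W1.I0
cycle 5: idle
cycle 6: W0.I4
cycle 7: W0.I5
cycle 8: W0.I6
cycle 9: W0.I7
cycle 10: W1.I1
cycle 11: W1.I2
cycle 12: W1.I3
cycle 13: idle
cycle 14: idle
cycle 15: W1.I4

Answer: 16 cycles, utilization 13/16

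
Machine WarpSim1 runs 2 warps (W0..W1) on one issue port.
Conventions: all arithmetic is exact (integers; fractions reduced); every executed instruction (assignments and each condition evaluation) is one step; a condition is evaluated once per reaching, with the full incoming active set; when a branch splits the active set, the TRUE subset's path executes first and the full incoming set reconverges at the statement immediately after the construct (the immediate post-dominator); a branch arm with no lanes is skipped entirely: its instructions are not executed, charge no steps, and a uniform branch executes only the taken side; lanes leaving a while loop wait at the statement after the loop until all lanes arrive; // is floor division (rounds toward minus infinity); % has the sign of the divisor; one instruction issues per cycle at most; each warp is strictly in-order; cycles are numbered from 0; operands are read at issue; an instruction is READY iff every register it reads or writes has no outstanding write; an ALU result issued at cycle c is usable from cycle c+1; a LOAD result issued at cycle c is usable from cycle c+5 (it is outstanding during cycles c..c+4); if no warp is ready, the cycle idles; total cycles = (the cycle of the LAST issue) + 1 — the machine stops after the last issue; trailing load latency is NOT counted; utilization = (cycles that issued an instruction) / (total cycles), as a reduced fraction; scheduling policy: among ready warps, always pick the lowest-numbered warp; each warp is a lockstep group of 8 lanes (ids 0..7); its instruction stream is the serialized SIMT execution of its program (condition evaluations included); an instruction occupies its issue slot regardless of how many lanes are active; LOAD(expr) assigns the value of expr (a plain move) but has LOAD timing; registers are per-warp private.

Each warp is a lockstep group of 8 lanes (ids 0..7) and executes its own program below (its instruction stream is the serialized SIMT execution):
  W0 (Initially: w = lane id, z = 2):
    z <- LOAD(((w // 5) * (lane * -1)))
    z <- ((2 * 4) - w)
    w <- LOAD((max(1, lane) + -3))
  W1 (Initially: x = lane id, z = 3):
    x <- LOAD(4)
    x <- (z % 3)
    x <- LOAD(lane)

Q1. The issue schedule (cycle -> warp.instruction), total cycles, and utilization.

cycle 0: W0.I0
cycle 1: W1.I0
cycle 2: idle
cycle 3: idle
cycle 4: idle
cycle 5: W0.I1
cycle 6: W0.I2
cycle 7: W1.I1
cycle 8: W1.I2

Answer: 9 cycles, utilization 2/3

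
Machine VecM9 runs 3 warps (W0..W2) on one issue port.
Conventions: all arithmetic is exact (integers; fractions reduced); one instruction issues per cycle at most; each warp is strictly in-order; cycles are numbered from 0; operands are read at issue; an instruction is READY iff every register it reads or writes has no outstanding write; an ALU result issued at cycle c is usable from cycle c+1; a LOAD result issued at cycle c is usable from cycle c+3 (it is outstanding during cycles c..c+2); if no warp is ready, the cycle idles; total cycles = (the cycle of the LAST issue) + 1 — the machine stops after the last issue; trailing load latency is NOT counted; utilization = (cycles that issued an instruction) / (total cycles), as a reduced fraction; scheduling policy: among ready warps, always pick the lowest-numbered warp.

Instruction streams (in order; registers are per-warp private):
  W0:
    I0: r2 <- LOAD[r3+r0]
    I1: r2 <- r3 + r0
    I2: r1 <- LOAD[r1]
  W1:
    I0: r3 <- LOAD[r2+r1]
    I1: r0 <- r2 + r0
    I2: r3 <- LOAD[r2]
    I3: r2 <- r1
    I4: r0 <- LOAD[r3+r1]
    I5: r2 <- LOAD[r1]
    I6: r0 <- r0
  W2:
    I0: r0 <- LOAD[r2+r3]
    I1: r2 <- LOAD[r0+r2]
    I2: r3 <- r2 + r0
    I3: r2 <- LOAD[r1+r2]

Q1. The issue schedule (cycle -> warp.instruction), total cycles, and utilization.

cycle 0: W0.I0
cycle 1: W1.I0
cycle 2: W1.I1
cycle 3: W0.I1
cycle 4: W0.I2
cycle 5: W1.I2
cycle 6: W1.I3
cycle 7: W2.I0
cycle 8: W1.I4
cycle 9: W1.I5
cycle 10: W2.I1
cycle 11: W1.I6
cycle 12: idle
cycle 13: W2.I2
cycle 14: W2.I3

Answer: 15 cycles, utilization 14/15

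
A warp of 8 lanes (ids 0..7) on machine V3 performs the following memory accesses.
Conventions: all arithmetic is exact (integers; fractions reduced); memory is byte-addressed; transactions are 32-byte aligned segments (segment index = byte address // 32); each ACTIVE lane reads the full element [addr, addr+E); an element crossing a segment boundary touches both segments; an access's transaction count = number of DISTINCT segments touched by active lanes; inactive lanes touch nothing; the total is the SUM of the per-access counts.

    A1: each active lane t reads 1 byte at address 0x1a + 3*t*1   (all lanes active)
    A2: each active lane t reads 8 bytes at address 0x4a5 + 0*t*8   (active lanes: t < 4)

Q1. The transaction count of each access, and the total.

A1: 2 transactions
A2: 1 transaction

Answer: 2,1; total 3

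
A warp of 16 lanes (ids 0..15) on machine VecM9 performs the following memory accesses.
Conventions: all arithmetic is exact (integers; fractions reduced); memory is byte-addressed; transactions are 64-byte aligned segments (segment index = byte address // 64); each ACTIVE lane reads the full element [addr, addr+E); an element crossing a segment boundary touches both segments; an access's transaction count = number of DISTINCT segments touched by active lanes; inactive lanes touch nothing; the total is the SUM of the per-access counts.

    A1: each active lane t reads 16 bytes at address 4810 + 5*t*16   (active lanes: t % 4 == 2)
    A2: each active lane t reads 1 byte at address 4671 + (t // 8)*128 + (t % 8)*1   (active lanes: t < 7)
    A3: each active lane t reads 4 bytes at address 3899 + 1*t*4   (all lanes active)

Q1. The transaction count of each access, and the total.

A1: 4 transactions
A2: 2 transactions
A3: 2 transactions

Answer: 4,2,2; total 8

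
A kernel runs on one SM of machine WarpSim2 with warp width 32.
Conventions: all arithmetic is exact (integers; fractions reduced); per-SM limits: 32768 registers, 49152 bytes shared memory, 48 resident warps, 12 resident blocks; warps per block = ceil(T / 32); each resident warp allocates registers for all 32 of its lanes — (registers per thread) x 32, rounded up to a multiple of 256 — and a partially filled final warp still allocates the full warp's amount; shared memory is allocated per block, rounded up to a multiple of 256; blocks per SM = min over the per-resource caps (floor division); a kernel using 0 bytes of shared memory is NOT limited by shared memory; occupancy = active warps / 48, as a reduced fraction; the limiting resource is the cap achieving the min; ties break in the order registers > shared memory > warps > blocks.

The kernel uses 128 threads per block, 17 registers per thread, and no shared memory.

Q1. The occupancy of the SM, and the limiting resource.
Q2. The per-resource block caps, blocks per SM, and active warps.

Answer: occupancy 5/6, limited by registers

registers: 10 blocks
shared memory: no limit (kernel uses none)
warps: 12 blocks
blocks: 12 blocks

Answer: 10 blocks, 40 active warps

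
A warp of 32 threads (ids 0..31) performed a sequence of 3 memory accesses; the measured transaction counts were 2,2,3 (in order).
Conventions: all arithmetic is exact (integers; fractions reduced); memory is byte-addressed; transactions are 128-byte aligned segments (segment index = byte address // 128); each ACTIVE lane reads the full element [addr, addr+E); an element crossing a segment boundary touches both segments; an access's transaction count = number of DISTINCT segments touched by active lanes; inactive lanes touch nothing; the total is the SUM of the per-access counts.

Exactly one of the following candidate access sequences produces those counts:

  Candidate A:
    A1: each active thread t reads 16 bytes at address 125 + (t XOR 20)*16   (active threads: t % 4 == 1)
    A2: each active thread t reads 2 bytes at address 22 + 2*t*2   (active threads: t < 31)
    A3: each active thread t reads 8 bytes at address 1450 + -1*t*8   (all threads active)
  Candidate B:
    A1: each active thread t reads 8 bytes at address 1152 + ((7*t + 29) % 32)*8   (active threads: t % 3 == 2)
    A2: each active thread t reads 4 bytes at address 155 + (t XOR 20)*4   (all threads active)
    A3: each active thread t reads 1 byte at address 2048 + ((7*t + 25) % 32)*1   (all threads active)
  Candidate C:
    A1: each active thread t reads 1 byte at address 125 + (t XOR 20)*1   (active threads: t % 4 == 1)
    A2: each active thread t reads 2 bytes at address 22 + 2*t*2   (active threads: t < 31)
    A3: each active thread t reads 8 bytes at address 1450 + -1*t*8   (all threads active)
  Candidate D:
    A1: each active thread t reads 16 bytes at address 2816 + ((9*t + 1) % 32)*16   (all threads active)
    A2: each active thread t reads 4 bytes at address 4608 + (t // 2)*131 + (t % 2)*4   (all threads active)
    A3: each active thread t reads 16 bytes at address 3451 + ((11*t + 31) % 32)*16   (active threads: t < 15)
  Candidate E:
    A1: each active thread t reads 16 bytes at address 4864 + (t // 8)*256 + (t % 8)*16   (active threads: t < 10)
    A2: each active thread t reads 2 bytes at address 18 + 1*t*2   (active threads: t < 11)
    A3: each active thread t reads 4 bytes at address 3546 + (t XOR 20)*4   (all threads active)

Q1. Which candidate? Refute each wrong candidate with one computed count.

A: A1 gives 4 transactions, not 2
B: A3 gives 1 transaction, not 3
D: A1 gives 4 transactions, not 2
E: A2 gives 1 transaction, not 2
C: all counts match (2,2,3)

Answer: C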